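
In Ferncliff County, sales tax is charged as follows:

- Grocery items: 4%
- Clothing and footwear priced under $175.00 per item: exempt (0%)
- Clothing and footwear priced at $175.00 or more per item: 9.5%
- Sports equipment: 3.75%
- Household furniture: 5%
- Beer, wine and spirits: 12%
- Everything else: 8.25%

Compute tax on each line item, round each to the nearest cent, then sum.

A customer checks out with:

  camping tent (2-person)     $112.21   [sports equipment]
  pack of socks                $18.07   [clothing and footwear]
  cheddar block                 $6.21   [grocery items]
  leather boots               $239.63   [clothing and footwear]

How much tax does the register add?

Camping tent (2-person) $112.21: sports equipment → 3.75% → $4.21
Pack of socks $18.07: clothing and footwear, under $175.00 → 0% → $0.00
Cheddar block $6.21: grocery items → 4% → $0.25
Leather boots $239.63: clothing and footwear, $175.00 or more → 9.5% → $22.76
Total tax = $4.21 + $0.25 + $22.76 = $27.22

$27.22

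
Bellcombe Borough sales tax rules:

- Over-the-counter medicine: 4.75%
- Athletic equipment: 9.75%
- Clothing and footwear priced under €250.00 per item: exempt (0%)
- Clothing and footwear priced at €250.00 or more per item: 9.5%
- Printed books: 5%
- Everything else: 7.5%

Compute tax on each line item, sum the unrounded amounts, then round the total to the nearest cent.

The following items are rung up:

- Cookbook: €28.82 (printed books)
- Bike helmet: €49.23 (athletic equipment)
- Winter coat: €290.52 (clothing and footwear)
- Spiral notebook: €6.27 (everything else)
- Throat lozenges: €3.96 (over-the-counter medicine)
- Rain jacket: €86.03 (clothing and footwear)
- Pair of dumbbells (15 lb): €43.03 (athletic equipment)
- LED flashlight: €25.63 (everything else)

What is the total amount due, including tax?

€574.11

Cookbook €28.82: printed books → 5% → €1.441
Bike helmet €49.23: athletic equipment → 9.75% → €4.799925
Winter coat €290.52: clothing and footwear, €250.00 or more → 9.5% → €27.5994
Spiral notebook €6.27: everything else → 7.5% → €0.47025
Throat lozenges €3.96: over-the-counter medicine → 4.75% → €0.1881
Rain jacket €86.03: clothing and footwear, under €250.00 → 0% → €0.00
Pair of dumbbells (15 lb) €43.03: athletic equipment → 9.75% → €4.195425
LED flashlight €25.63: everything else → 7.5% → €1.92225
Subtotal = €533.49; unrounded tax = €40.61635 → €40.62; total due = €574.11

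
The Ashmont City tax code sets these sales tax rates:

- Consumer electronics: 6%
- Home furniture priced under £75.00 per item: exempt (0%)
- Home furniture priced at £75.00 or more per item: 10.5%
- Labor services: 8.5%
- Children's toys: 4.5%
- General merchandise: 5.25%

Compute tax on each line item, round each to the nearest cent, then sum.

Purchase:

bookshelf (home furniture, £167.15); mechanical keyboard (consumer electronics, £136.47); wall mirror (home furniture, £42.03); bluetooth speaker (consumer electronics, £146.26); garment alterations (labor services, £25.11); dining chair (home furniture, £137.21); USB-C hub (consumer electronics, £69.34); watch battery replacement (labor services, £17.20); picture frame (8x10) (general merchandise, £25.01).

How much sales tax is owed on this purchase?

£57.99

Bookshelf £167.15: home furniture, £75.00 or more → 10.5% → £17.55
Mechanical keyboard £136.47: consumer electronics → 6% → £8.19
Wall mirror £42.03: home furniture, under £75.00 → 0% → £0.00
Bluetooth speaker £146.26: consumer electronics → 6% → £8.78
Garment alterations £25.11: labor services → 8.5% → £2.13
Dining chair £137.21: home furniture, £75.00 or more → 10.5% → £14.41
USB-C hub £69.34: consumer electronics → 6% → £4.16
Watch battery replacement £17.20: labor services → 8.5% → £1.46
Picture frame (8x10) £25.01: general merchandise → 5.25% → £1.31
Total tax = £17.55 + £8.19 + £8.78 + £2.13 + £14.41 + £4.16 + £1.46 + £1.31 = £57.99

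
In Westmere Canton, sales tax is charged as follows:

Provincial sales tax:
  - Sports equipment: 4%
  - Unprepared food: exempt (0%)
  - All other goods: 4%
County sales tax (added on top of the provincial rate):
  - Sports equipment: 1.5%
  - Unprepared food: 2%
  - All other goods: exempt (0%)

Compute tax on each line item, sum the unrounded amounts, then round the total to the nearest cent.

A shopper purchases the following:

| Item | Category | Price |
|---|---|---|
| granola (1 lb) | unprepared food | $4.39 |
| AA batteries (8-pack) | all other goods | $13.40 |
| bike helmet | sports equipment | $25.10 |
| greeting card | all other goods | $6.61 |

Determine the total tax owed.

Granola (1 lb) $4.39: unprepared food → 0% + 2% county = 2% → $0.0878
AA batteries (8-pack) $13.40: all other goods → 4% + 0% county = 4% → $0.536
Bike helmet $25.10: sports equipment → 4% + 1.5% county = 5.5% → $1.3805
Greeting card $6.61: all other goods → 4% + 0% county = 4% → $0.2644
Unrounded tax sum = $2.2687 → $2.27

$2.27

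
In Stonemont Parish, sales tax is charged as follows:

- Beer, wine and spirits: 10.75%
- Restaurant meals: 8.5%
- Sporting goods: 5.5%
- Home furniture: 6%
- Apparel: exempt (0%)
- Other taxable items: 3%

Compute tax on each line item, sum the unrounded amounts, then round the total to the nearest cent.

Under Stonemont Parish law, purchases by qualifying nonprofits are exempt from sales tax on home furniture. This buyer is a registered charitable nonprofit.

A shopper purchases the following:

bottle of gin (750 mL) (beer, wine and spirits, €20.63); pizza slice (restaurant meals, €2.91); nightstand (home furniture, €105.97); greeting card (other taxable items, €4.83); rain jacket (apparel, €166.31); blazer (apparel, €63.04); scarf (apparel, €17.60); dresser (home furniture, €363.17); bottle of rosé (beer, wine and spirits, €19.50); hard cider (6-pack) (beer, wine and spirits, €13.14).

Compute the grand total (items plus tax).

€783.22

Bottle of gin (750 mL) €20.63: beer, wine and spirits → 10.75% → €2.217725
Pizza slice €2.91: restaurant meals → 8.5% → €0.24735
Nightstand €105.97: home furniture, buyer-exempt → 0% → €0.00
Greeting card €4.83: other taxable items → 3% → €0.1449
Rain jacket €166.31: apparel → 0% → €0.00
Blazer €63.04: apparel → 0% → €0.00
Scarf €17.60: apparel → 0% → €0.00
Dresser €363.17: home furniture, buyer-exempt → 0% → €0.00
Bottle of rosé €19.50: beer, wine and spirits → 10.75% → €2.09625
Hard cider (6-pack) €13.14: beer, wine and spirits → 10.75% → €1.41255
Subtotal = €777.10; unrounded tax = €6.118775 → €6.12; total due = €783.22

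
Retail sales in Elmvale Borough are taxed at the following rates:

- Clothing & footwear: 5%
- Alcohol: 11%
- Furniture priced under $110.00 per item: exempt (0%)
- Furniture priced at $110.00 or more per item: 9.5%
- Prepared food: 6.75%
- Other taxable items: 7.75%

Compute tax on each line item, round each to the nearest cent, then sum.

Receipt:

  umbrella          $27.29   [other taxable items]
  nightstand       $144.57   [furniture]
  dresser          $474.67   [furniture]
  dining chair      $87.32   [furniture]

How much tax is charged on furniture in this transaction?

$58.82

Nightstand $144.57: furniture, $110.00 or more → 9.5% → $13.73
Dresser $474.67: furniture, $110.00 or more → 9.5% → $45.09
Dining chair $87.32: furniture, under $110.00 → 0% → $0.00
Tax on furniture = $13.73 + $45.09 + $0.00 = $58.82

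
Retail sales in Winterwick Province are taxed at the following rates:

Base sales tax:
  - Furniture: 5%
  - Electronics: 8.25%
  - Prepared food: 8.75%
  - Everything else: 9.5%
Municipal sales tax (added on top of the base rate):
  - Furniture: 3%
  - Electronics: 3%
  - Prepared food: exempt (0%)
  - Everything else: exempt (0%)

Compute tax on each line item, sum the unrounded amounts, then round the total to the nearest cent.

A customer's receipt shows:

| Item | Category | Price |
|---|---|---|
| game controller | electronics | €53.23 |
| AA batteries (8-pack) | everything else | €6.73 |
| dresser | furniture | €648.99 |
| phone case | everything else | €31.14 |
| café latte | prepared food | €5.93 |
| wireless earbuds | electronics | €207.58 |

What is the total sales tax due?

Game controller €53.23: electronics → 8.25% + 3% municipal = 11.25% → €5.988375
AA batteries (8-pack) €6.73: everything else → 9.5% + 0% municipal = 9.5% → €0.63935
Dresser €648.99: furniture → 5% + 3% municipal = 8% → €51.9192
Phone case €31.14: everything else → 9.5% + 0% municipal = 9.5% → €2.9583
Café latte €5.93: prepared food → 8.75% + 0% municipal = 8.75% → €0.518875
Wireless earbuds €207.58: electronics → 8.25% + 3% municipal = 11.25% → €23.35275
Unrounded tax sum = €85.37685 → €85.38

€85.38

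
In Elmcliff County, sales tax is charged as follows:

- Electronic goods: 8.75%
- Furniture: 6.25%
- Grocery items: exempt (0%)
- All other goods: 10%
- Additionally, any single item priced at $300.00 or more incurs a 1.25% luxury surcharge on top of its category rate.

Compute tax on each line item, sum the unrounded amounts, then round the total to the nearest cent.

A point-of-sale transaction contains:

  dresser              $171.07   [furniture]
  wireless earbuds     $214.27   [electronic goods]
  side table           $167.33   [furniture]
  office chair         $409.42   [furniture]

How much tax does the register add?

$70.61

Dresser $171.07: furniture → 6.25% → $10.691875
Wireless earbuds $214.27: electronic goods → 8.75% → $18.748625
Side table $167.33: furniture → 6.25% → $10.458125
Office chair $409.42: furniture → 6.25% + 1.25% surcharge = 7.5% → $30.7065
Unrounded tax sum = $70.605125 → $70.61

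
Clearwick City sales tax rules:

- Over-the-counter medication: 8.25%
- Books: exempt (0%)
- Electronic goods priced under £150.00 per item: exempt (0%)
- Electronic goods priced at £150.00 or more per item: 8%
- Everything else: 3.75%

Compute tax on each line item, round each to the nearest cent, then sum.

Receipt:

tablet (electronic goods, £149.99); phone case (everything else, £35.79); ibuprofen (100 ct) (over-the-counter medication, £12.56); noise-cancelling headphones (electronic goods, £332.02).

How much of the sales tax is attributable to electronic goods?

£26.56

Tablet £149.99: electronic goods, under £150.00 → 0% → £0.00
Noise-cancelling headphones £332.02: electronic goods, £150.00 or more → 8% → £26.56
Tax on electronic goods = £0.00 + £26.56 = £26.56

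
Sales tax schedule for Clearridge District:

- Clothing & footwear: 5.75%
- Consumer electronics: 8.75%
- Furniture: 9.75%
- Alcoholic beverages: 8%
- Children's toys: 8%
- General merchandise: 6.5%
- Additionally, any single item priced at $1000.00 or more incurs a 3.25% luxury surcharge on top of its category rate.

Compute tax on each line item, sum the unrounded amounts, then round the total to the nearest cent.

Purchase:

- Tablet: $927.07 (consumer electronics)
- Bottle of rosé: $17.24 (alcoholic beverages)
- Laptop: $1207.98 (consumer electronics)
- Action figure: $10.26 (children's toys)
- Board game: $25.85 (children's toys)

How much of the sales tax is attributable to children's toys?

Action figure $10.26: children's toys → 8% → $0.8208
Board game $25.85: children's toys → 8% → $2.068
Tax on children's toys: unrounded sum = $2.8888 → $2.89

$2.89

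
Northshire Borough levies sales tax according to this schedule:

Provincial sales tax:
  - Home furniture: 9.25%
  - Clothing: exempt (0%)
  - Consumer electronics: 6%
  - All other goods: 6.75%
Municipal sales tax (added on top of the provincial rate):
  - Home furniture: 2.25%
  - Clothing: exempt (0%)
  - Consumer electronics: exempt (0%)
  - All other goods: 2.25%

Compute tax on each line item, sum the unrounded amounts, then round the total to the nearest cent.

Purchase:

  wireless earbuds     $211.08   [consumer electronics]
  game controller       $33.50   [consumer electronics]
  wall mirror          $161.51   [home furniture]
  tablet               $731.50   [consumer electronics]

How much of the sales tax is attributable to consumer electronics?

$58.56

Wireless earbuds $211.08: consumer electronics → 6% + 0% municipal = 6% → $12.6648
Game controller $33.50: consumer electronics → 6% + 0% municipal = 6% → $2.01
Tablet $731.50: consumer electronics → 6% + 0% municipal = 6% → $43.89
Tax on consumer electronics: unrounded sum = $58.5648 → $58.56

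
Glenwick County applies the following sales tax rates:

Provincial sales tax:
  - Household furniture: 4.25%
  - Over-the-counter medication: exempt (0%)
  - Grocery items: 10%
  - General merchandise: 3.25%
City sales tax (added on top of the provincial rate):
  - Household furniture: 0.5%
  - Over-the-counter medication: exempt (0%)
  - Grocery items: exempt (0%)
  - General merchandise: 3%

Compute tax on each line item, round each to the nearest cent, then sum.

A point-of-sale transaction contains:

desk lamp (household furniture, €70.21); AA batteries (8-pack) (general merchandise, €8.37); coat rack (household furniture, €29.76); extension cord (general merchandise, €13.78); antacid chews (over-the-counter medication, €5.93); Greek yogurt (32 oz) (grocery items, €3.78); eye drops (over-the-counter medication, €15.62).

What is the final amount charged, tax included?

€153.95

Desk lamp €70.21: household furniture → 4.25% + 0.5% city = 4.75% → €3.33
AA batteries (8-pack) €8.37: general merchandise → 3.25% + 3% city = 6.25% → €0.52
Coat rack €29.76: household furniture → 4.25% + 0.5% city = 4.75% → €1.41
Extension cord €13.78: general merchandise → 3.25% + 3% city = 6.25% → €0.86
Antacid chews €5.93: over-the-counter medication → 0% + 0% city = 0% → €0.00
Greek yogurt (32 oz) €3.78: grocery items → 10% + 0% city = 10% → €0.38
Eye drops €15.62: over-the-counter medication → 0% + 0% city = 0% → €0.00
Subtotal = €147.45; tax = €6.50; total due = €153.95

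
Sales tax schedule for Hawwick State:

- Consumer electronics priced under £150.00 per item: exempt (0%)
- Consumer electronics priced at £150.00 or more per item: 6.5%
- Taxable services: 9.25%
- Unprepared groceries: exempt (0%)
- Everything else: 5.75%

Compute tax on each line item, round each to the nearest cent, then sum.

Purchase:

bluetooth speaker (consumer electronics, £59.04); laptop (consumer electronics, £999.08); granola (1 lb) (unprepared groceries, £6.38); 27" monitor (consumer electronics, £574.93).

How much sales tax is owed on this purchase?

Bluetooth speaker £59.04: consumer electronics, under £150.00 → 0% → £0.00
Laptop £999.08: consumer electronics, £150.00 or more → 6.5% → £64.94
Granola (1 lb) £6.38: unprepared groceries → 0% → £0.00
27" monitor £574.93: consumer electronics, £150.00 or more → 6.5% → £37.37
Total tax = £64.94 + £37.37 = £102.31

£102.31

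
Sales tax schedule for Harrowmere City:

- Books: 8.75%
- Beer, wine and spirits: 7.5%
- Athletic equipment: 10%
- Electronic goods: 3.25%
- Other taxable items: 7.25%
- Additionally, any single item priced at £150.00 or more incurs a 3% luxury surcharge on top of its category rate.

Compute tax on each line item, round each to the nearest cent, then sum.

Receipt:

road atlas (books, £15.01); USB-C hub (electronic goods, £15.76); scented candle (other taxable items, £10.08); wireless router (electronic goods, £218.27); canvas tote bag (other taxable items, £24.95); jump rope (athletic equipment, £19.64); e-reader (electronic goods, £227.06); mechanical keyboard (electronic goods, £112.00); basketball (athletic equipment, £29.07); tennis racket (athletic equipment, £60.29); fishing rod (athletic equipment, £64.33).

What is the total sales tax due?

Road atlas £15.01: books → 8.75% → £1.31
USB-C hub £15.76: electronic goods → 3.25% → £0.51
Scented candle £10.08: other taxable items → 7.25% → £0.73
Wireless router £218.27: electronic goods → 3.25% + 3% surcharge = 6.25% → £13.64
Canvas tote bag £24.95: other taxable items → 7.25% → £1.81
Jump rope £19.64: athletic equipment → 10% → £1.96
E-reader £227.06: electronic goods → 3.25% + 3% surcharge = 6.25% → £14.19
Mechanical keyboard £112.00: electronic goods → 3.25% → £3.64
Basketball £29.07: athletic equipment → 10% → £2.91
Tennis racket £60.29: athletic equipment → 10% → £6.03
Fishing rod £64.33: athletic equipment → 10% → £6.43
Total tax = £1.31 + £0.51 + £0.73 + £13.64 + £1.81 + £1.96 + £14.19 + £3.64 + £2.91 + £6.03 + £6.43 = £53.16

£53.16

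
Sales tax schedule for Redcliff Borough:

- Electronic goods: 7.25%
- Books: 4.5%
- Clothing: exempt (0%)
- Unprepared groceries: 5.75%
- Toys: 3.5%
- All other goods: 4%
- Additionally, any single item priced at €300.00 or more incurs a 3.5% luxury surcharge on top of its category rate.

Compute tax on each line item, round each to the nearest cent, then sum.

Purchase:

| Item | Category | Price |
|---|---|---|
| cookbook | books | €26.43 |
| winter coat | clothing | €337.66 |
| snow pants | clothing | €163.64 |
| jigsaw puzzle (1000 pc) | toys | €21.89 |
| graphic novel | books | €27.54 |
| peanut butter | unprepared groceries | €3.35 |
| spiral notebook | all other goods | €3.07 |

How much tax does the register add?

Cookbook €26.43: books → 4.5% → €1.19
Winter coat €337.66: clothing → 0% + 3.5% surcharge = 3.5% → €11.82
Snow pants €163.64: clothing → 0% → €0.00
Jigsaw puzzle (1000 pc) €21.89: toys → 3.5% → €0.77
Graphic novel €27.54: books → 4.5% → €1.24
Peanut butter €3.35: unprepared groceries → 5.75% → €0.19
Spiral notebook €3.07: all other goods → 4% → €0.12
Total tax = €1.19 + €11.82 + €0.77 + €1.24 + €0.19 + €0.12 = €15.33

€15.33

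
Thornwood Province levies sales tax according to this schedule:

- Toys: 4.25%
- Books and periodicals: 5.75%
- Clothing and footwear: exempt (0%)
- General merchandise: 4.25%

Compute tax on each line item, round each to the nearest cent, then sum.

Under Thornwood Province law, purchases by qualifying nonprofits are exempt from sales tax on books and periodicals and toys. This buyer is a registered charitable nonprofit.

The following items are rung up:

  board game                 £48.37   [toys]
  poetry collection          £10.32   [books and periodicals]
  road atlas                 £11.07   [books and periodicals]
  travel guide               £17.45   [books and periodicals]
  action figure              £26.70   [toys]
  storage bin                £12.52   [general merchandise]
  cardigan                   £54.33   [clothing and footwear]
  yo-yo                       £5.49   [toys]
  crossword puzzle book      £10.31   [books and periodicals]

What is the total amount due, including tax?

Board game £48.37: toys, buyer-exempt → 0% → £0.00
Poetry collection £10.32: books and periodicals, buyer-exempt → 0% → £0.00
Road atlas £11.07: books and periodicals, buyer-exempt → 0% → £0.00
Travel guide £17.45: books and periodicals, buyer-exempt → 0% → £0.00
Action figure £26.70: toys, buyer-exempt → 0% → £0.00
Storage bin £12.52: general merchandise → 4.25% → £0.53
Cardigan £54.33: clothing and footwear → 0% → £0.00
Yo-yo £5.49: toys, buyer-exempt → 0% → £0.00
Crossword puzzle book £10.31: books and periodicals, buyer-exempt → 0% → £0.00
Subtotal = £196.56; tax = £0.53; total due = £197.09

£197.09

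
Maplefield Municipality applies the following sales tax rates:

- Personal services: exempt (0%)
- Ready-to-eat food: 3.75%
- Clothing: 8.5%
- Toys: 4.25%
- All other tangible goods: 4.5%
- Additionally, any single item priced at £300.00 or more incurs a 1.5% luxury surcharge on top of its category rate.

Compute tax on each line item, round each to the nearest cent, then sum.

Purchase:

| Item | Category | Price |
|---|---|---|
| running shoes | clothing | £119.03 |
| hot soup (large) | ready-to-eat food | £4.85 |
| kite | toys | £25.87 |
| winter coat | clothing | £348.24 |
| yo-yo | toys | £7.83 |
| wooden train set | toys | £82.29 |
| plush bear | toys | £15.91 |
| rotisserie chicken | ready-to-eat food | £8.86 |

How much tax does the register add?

£51.06

Running shoes £119.03: clothing → 8.5% → £10.12
Hot soup (large) £4.85: ready-to-eat food → 3.75% → £0.18
Kite £25.87: toys → 4.25% → £1.10
Winter coat £348.24: clothing → 8.5% + 1.5% surcharge = 10% → £34.82
Yo-yo £7.83: toys → 4.25% → £0.33
Wooden train set £82.29: toys → 4.25% → £3.50
Plush bear £15.91: toys → 4.25% → £0.68
Rotisserie chicken £8.86: ready-to-eat food → 3.75% → £0.33
Total tax = £10.12 + £0.18 + £1.10 + £34.82 + £0.33 + £3.50 + £0.68 + £0.33 = £51.06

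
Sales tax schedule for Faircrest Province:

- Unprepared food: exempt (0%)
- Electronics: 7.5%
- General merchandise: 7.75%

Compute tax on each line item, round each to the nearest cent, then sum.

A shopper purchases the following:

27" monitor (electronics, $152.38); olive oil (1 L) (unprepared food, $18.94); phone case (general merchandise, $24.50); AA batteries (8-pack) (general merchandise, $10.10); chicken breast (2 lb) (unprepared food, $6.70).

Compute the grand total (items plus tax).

$226.73

27" monitor $152.38: electronics → 7.5% → $11.43
Olive oil (1 L) $18.94: unprepared food → 0% → $0.00
Phone case $24.50: general merchandise → 7.75% → $1.90
AA batteries (8-pack) $10.10: general merchandise → 7.75% → $0.78
Chicken breast (2 lb) $6.70: unprepared food → 0% → $0.00
Subtotal = $212.62; tax = $14.11; total due = $226.73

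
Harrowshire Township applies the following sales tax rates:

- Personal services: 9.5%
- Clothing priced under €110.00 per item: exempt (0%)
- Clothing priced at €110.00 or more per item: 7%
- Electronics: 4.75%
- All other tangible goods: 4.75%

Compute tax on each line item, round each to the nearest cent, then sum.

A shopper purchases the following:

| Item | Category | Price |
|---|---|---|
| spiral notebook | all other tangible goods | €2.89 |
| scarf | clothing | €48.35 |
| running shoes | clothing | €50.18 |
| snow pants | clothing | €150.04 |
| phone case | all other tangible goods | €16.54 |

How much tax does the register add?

Spiral notebook €2.89: all other tangible goods → 4.75% → €0.14
Scarf €48.35: clothing, under €110.00 → 0% → €0.00
Running shoes €50.18: clothing, under €110.00 → 0% → €0.00
Snow pants €150.04: clothing, €110.00 or more → 7% → €10.50
Phone case €16.54: all other tangible goods → 4.75% → €0.79
Total tax = €0.14 + €10.50 + €0.79 = €11.43

€11.43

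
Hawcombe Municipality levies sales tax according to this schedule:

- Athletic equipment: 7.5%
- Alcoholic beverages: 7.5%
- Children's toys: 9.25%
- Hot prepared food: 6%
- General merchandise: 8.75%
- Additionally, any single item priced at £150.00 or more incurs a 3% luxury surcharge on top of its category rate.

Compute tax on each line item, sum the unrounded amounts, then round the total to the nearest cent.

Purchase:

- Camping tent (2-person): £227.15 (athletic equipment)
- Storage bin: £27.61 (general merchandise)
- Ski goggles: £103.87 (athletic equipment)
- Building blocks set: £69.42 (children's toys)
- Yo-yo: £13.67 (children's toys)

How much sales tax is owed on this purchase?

Camping tent (2-person) £227.15: athletic equipment → 7.5% + 3% surcharge = 10.5% → £23.85075
Storage bin £27.61: general merchandise → 8.75% → £2.415875
Ski goggles £103.87: athletic equipment → 7.5% → £7.79025
Building blocks set £69.42: children's toys → 9.25% → £6.42135
Yo-yo £13.67: children's toys → 9.25% → £1.264475
Unrounded tax sum = £41.7427 → £41.74

£41.74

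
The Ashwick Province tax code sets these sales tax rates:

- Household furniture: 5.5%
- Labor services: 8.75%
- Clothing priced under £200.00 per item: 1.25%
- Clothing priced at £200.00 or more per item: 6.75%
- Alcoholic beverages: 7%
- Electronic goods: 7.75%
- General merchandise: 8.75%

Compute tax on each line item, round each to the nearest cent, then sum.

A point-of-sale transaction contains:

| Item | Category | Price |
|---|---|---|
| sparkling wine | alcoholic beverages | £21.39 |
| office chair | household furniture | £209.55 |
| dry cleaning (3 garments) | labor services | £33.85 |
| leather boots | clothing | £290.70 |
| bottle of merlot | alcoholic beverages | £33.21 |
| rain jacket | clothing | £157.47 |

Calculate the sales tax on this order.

Sparkling wine £21.39: alcoholic beverages → 7% → £1.50
Office chair £209.55: household furniture → 5.5% → £11.53
Dry cleaning (3 garments) £33.85: labor services → 8.75% → £2.96
Leather boots £290.70: clothing, £200.00 or more → 6.75% → £19.62
Bottle of merlot £33.21: alcoholic beverages → 7% → £2.32
Rain jacket £157.47: clothing, under £200.00 → 1.25% → £1.97
Total tax = £1.50 + £11.53 + £2.96 + £19.62 + £2.32 + £1.97 = £39.90

£39.90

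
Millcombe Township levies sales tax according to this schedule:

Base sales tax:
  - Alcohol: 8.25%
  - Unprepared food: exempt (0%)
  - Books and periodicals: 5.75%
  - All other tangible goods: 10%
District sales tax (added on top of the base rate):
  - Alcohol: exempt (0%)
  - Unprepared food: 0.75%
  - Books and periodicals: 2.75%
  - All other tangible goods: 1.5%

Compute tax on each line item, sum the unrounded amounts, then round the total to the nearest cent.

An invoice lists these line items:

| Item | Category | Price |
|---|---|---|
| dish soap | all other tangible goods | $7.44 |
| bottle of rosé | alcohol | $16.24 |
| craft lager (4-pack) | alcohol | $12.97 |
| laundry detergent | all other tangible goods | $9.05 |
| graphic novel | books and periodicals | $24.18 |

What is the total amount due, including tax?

Dish soap $7.44: all other tangible goods → 10% + 1.5% district = 11.5% → $0.8556
Bottle of rosé $16.24: alcohol → 8.25% + 0% district = 8.25% → $1.3398
Craft lager (4-pack) $12.97: alcohol → 8.25% + 0% district = 8.25% → $1.070025
Laundry detergent $9.05: all other tangible goods → 10% + 1.5% district = 11.5% → $1.04075
Graphic novel $24.18: books and periodicals → 5.75% + 2.75% district = 8.5% → $2.0553
Subtotal = $69.88; unrounded tax = $6.361475 → $6.36; total due = $76.24

$76.24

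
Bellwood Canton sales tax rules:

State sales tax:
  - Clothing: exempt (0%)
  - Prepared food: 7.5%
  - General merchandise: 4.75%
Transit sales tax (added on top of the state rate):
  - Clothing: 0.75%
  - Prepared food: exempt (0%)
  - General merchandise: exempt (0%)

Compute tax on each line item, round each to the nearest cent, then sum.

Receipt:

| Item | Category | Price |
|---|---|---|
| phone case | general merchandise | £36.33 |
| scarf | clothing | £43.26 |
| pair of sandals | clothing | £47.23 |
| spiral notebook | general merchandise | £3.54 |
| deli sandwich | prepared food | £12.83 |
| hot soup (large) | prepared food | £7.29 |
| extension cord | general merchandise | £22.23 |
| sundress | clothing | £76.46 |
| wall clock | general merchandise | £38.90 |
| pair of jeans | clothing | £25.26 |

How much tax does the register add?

£7.75

Phone case £36.33: general merchandise → 4.75% + 0% transit = 4.75% → £1.73
Scarf £43.26: clothing → 0% + 0.75% transit = 0.75% → £0.32
Pair of sandals £47.23: clothing → 0% + 0.75% transit = 0.75% → £0.35
Spiral notebook £3.54: general merchandise → 4.75% + 0% transit = 4.75% → £0.17
Deli sandwich £12.83: prepared food → 7.5% + 0% transit = 7.5% → £0.96
Hot soup (large) £7.29: prepared food → 7.5% + 0% transit = 7.5% → £0.55
Extension cord £22.23: general merchandise → 4.75% + 0% transit = 4.75% → £1.06
Sundress £76.46: clothing → 0% + 0.75% transit = 0.75% → £0.57
Wall clock £38.90: general merchandise → 4.75% + 0% transit = 4.75% → £1.85
Pair of jeans £25.26: clothing → 0% + 0.75% transit = 0.75% → £0.19
Total tax = £1.73 + £0.32 + £0.35 + £0.17 + £0.96 + £0.55 + £1.06 + £0.57 + £1.85 + £0.19 = £7.75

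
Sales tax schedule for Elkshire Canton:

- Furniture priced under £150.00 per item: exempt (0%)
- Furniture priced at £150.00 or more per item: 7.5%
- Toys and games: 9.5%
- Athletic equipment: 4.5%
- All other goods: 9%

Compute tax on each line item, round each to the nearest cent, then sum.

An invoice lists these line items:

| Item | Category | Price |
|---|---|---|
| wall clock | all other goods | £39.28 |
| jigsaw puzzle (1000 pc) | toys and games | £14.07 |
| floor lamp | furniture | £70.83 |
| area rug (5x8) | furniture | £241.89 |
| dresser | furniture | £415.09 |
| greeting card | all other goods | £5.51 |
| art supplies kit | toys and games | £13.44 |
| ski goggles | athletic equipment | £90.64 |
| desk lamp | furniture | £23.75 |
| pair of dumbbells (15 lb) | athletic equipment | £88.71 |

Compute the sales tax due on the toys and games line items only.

Jigsaw puzzle (1000 pc) £14.07: toys and games → 9.5% → £1.34
Art supplies kit £13.44: toys and games → 9.5% → £1.28
Tax on toys and games = £1.34 + £1.28 = £2.62

£2.62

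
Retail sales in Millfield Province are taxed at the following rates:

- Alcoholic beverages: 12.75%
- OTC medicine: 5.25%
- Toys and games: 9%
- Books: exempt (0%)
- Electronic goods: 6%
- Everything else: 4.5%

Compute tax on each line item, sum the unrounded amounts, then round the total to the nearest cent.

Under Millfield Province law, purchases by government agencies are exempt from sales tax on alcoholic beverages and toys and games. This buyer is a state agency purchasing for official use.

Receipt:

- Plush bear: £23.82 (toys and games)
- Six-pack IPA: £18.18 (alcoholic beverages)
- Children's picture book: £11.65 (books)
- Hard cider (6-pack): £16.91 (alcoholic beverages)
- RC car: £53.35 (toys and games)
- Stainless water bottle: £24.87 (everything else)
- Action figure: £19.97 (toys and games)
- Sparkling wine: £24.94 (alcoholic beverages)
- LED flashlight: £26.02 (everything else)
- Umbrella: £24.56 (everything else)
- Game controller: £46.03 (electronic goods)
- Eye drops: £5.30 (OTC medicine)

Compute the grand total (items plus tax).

Plush bear £23.82: toys and games, buyer-exempt → 0% → £0.00
Six-pack IPA £18.18: alcoholic beverages, buyer-exempt → 0% → £0.00
Children's picture book £11.65: books → 0% → £0.00
Hard cider (6-pack) £16.91: alcoholic beverages, buyer-exempt → 0% → £0.00
RC car £53.35: toys and games, buyer-exempt → 0% → £0.00
Stainless water bottle £24.87: everything else → 4.5% → £1.11915
Action figure £19.97: toys and games, buyer-exempt → 0% → £0.00
Sparkling wine £24.94: alcoholic beverages, buyer-exempt → 0% → £0.00
LED flashlight £26.02: everything else → 4.5% → £1.1709
Umbrella £24.56: everything else → 4.5% → £1.1052
Game controller £46.03: electronic goods → 6% → £2.7618
Eye drops £5.30: OTC medicine → 5.25% → £0.27825
Subtotal = £295.60; unrounded tax = £6.4353 → £6.44; total due = £302.04

£302.04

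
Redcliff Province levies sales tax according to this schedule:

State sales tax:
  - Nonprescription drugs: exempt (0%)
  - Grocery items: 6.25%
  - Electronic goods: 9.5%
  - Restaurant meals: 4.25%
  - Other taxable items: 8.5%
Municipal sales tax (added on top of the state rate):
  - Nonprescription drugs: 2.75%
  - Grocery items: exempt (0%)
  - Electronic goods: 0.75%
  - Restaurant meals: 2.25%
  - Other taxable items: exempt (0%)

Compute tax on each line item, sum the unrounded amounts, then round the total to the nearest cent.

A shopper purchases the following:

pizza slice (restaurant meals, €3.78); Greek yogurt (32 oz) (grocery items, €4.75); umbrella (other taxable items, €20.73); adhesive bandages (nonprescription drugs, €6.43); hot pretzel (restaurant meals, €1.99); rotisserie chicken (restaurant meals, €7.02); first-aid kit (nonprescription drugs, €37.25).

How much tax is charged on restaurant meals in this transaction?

Pizza slice €3.78: restaurant meals → 4.25% + 2.25% municipal = 6.5% → €0.2457
Hot pretzel €1.99: restaurant meals → 4.25% + 2.25% municipal = 6.5% → €0.12935
Rotisserie chicken €7.02: restaurant meals → 4.25% + 2.25% municipal = 6.5% → €0.4563
Tax on restaurant meals: unrounded sum = €0.83135 → €0.83

€0.83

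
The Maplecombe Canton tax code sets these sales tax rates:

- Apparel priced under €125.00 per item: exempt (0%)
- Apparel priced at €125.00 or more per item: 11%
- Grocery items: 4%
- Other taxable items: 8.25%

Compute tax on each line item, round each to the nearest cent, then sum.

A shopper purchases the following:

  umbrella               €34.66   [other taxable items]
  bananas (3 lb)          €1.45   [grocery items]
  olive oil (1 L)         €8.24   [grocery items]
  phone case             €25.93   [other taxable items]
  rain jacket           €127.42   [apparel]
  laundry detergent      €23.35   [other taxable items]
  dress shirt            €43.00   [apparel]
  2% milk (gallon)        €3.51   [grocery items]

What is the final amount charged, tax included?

Umbrella €34.66: other taxable items → 8.25% → €2.86
Bananas (3 lb) €1.45: grocery items → 4% → €0.06
Olive oil (1 L) €8.24: grocery items → 4% → €0.33
Phone case €25.93: other taxable items → 8.25% → €2.14
Rain jacket €127.42: apparel, €125.00 or more → 11% → €14.02
Laundry detergent €23.35: other taxable items → 8.25% → €1.93
Dress shirt €43.00: apparel, under €125.00 → 0% → €0.00
2% milk (gallon) €3.51: grocery items → 4% → €0.14
Subtotal = €267.56; tax = €21.48; total due = €289.04

€289.04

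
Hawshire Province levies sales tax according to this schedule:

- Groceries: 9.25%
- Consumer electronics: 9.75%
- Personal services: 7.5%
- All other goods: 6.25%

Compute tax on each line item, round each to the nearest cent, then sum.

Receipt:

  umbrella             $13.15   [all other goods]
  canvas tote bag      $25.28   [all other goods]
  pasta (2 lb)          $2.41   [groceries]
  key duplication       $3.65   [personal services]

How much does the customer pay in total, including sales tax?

Umbrella $13.15: all other goods → 6.25% → $0.82
Canvas tote bag $25.28: all other goods → 6.25% → $1.58
Pasta (2 lb) $2.41: groceries → 9.25% → $0.22
Key duplication $3.65: personal services → 7.5% → $0.27
Subtotal = $44.49; tax = $2.89; total due = $47.38

$47.38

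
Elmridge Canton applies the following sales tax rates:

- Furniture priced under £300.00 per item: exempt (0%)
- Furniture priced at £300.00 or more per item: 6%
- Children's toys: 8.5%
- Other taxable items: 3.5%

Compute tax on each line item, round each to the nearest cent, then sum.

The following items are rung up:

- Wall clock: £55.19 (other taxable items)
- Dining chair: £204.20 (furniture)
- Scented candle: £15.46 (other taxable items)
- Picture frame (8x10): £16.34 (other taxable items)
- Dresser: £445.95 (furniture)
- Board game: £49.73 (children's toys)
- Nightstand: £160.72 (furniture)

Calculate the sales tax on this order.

£34.03

Wall clock £55.19: other taxable items → 3.5% → £1.93
Dining chair £204.20: furniture, under £300.00 → 0% → £0.00
Scented candle £15.46: other taxable items → 3.5% → £0.54
Picture frame (8x10) £16.34: other taxable items → 3.5% → £0.57
Dresser £445.95: furniture, £300.00 or more → 6% → £26.76
Board game £49.73: children's toys → 8.5% → £4.23
Nightstand £160.72: furniture, under £300.00 → 0% → £0.00
Total tax = £1.93 + £0.54 + £0.57 + £26.76 + £4.23 = £34.03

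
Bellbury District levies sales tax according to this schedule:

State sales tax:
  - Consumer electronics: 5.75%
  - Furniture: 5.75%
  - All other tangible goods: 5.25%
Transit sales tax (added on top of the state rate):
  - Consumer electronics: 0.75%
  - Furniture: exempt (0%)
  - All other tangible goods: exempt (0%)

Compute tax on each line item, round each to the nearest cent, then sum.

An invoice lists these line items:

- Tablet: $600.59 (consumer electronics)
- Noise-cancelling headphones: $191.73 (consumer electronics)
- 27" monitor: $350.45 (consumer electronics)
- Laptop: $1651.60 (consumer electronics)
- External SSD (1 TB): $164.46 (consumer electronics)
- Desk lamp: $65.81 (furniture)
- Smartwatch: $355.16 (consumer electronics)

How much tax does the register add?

Tablet $600.59: consumer electronics → 5.75% + 0.75% transit = 6.5% → $39.04
Noise-cancelling headphones $191.73: consumer electronics → 5.75% + 0.75% transit = 6.5% → $12.46
27" monitor $350.45: consumer electronics → 5.75% + 0.75% transit = 6.5% → $22.78
Laptop $1651.60: consumer electronics → 5.75% + 0.75% transit = 6.5% → $107.35
External SSD (1 TB) $164.46: consumer electronics → 5.75% + 0.75% transit = 6.5% → $10.69
Desk lamp $65.81: furniture → 5.75% + 0% transit = 5.75% → $3.78
Smartwatch $355.16: consumer electronics → 5.75% + 0.75% transit = 6.5% → $23.09
Total tax = $39.04 + $12.46 + $22.78 + $107.35 + $10.69 + $3.78 + $23.09 = $219.19

$219.19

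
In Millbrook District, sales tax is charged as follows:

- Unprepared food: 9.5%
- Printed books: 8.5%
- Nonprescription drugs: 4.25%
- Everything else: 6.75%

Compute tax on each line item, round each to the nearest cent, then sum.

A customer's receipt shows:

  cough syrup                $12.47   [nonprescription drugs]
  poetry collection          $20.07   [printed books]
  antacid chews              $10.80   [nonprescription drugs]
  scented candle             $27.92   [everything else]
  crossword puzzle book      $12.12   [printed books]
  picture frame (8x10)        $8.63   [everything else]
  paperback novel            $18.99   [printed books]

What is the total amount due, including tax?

Cough syrup $12.47: nonprescription drugs → 4.25% → $0.53
Poetry collection $20.07: printed books → 8.5% → $1.71
Antacid chews $10.80: nonprescription drugs → 4.25% → $0.46
Scented candle $27.92: everything else → 6.75% → $1.88
Crossword puzzle book $12.12: printed books → 8.5% → $1.03
Picture frame (8x10) $8.63: everything else → 6.75% → $0.58
Paperback novel $18.99: printed books → 8.5% → $1.61
Subtotal = $111.00; tax = $7.80; total due = $118.80

$118.80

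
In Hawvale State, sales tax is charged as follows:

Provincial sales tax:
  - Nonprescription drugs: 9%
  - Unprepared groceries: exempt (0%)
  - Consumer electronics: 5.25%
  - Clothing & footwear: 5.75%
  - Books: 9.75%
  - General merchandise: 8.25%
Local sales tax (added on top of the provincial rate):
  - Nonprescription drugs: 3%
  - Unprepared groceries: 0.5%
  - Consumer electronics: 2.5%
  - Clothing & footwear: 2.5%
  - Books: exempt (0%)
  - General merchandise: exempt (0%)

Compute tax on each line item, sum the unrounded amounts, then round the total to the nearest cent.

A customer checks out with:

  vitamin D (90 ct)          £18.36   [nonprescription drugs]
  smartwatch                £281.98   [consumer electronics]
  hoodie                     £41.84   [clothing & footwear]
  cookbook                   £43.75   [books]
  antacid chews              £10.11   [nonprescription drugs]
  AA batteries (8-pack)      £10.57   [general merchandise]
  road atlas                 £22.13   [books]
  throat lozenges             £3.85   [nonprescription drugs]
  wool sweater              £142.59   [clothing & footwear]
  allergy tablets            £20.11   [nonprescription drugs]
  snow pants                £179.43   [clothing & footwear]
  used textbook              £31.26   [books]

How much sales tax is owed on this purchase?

Vitamin D (90 ct) £18.36: nonprescription drugs → 9% + 3% local = 12% → £2.2032
Smartwatch £281.98: consumer electronics → 5.25% + 2.5% local = 7.75% → £21.85345
Hoodie £41.84: clothing & footwear → 5.75% + 2.5% local = 8.25% → £3.4518
Cookbook £43.75: books → 9.75% + 0% local = 9.75% → £4.265625
Antacid chews £10.11: nonprescription drugs → 9% + 3% local = 12% → £1.2132
AA batteries (8-pack) £10.57: general merchandise → 8.25% + 0% local = 8.25% → £0.872025
Road atlas £22.13: books → 9.75% + 0% local = 9.75% → £2.157675
Throat lozenges £3.85: nonprescription drugs → 9% + 3% local = 12% → £0.462
Wool sweater £142.59: clothing & footwear → 5.75% + 2.5% local = 8.25% → £11.763675
Allergy tablets £20.11: nonprescription drugs → 9% + 3% local = 12% → £2.4132
Snow pants £179.43: clothing & footwear → 5.75% + 2.5% local = 8.25% → £14.802975
Used textbook £31.26: books → 9.75% + 0% local = 9.75% → £3.04785
Unrounded tax sum = £68.506675 → £68.51

£68.51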